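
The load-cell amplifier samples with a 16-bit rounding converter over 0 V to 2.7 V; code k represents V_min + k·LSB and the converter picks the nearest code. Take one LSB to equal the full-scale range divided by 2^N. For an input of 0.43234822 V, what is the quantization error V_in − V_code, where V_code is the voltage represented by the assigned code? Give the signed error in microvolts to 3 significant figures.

Full-scale range = 2.7 V. LSB = 2.7 V / 2^16 ≈ 41.20 µV.
(0.43234822 − (0)) / LSB = 0.43234822 × 65536/2.7 = 10494.2122. Nearest integer: k = 10494.
V_code = 0 + (10494/65536) × 2.7 = 0.43233947754 V.
V_in − V_code = 0.43234822 − (0.43233947754) = +8.74 µV.

+8.74 µV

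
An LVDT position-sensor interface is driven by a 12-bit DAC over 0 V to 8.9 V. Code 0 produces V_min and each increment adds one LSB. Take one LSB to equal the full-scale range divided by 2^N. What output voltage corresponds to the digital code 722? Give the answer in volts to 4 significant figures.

Span = 8.9 V. LSB = 8.9 V / 2^12.
V_out = V_min + code × LSB = 0 V + 722 × 8.9 V / 4096
      = 0 + 1.56880 = 1.56880 V.

1.569 V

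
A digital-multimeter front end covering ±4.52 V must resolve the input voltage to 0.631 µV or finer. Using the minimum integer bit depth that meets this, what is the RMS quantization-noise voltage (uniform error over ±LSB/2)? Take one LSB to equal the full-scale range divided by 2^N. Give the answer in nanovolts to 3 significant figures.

156 nV

The full-scale span is 4.52 − (-4.52) = 9.04 V.
9.04 V / 0.631 µV = 1.433e7. Since 2^23 = 8388608 and 2^24 = 16777216, N = 24.
One LSB is 9.04 V / 16777216 = 0.53883 µV.
RMS noise = LSB/√12 = 156 nV.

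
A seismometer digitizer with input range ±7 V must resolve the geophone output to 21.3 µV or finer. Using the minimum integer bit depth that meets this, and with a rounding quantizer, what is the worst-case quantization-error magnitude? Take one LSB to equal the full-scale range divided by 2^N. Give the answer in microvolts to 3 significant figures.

6.68 µV

Range = 7 − (-7) = 14 V.
Required number of levels: 14/21.3 µV = 657280; smallest N with 2^N ≥ that is 20.
LSB = 14 V / 2^20 = 13.351 µV.
Half an LSB is 6.68 µV.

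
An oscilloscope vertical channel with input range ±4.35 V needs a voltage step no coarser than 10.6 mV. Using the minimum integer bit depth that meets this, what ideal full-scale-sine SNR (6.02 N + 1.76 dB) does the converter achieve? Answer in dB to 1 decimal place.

62.0 dB

Range = 4.35 − (-4.35) = 8.7 V.
Need 2^N ≥ 8.7 V / 10.6 mV = 820.8 → N_min = 10.
6.02(10) + 1.76 = 61.96 dB.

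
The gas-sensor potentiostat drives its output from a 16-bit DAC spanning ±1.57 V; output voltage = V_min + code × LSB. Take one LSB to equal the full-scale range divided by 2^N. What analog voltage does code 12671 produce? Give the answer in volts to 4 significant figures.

The full-scale span is 1.57 − (-1.57) = 3.14 V. LSB = 3.14 V / 2^16.
V_out = V_min + code × LSB = -1.57 V + 12671 × 3.14 V / 65536
      = -1.57 + 0.607101 = -0.962899 V.

-0.9629 V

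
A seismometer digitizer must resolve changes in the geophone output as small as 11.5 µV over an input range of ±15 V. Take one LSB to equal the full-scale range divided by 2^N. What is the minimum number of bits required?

22 bits

The full-scale span is 15 − (-15) = 30 V.
Levels needed ≥ 30/11.5 µV = 2.609e6. 2^22 = 4194304 suffices, so N_min = 22.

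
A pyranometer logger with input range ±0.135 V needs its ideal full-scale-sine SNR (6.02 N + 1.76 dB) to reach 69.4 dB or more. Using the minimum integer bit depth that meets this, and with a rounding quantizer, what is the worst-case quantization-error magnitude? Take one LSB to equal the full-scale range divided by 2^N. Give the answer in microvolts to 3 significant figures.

33.0 µV

Full-scale range = 0.135 V − (-0.135 V) = 0.27 V.
Solving 6.02 N ≥ 69.4 − 1.76: N ≥ 11.236. Round up → N = 12.
LSB = 0.27 V / 2^12 = 65.918 µV.
Half an LSB is 33.0 µV.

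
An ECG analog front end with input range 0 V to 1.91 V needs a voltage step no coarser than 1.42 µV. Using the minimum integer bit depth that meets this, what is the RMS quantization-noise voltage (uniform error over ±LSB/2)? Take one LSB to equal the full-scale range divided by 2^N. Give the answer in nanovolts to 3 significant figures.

263 nV

Span = 1.91 V.
Need 2^N ≥ 1.91 V / 1.42 µV = 1.345e6 → N_min = 21.
Step size = 1.91/2097152 V = 0.91076 µV.
V_rms = LSB/√12 = 263 nV.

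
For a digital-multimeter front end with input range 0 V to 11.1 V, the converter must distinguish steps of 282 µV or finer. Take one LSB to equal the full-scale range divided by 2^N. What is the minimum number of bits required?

Full-scale range = 11.1 V.
11.1 V / 282 µV = 39360. Since 2^15 = 32768 and 2^16 = 65536, N = 16.

16 bits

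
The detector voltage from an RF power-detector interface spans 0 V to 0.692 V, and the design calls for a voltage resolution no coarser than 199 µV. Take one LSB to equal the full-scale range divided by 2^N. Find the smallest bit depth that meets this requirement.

12 bits

Span = 0.692 V.
Required number of levels: 0.692/199 µV = 3477.4; smallest N with 2^N ≥ that is 12.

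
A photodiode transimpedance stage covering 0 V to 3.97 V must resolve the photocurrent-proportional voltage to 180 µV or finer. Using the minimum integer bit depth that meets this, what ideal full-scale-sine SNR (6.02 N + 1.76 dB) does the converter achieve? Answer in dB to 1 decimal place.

Range is 3.97 V.
Required number of levels: 3.97/180 µV = 22056; smallest N with 2^N ≥ that is 15.
6.02(15) + 1.76 = 92.06 dB.

92.1 dB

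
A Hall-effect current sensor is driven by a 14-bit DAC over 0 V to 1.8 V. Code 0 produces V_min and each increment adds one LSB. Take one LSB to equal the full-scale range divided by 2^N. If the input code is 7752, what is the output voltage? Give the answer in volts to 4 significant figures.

0.8517 V

Range is 1.8 V. LSB = 1.8 V / 2^14.
V_out = V_min + code × LSB = 0 V + 7752 × 1.8 V / 16384
      = 0 V + 0.851660 V = 0.851660 V.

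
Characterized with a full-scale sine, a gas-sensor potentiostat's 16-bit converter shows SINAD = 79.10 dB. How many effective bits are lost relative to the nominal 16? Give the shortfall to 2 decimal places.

N_eff = (79.10 − 1.76)/6.02 = 12.8472 bits.
16 − 12.8472 = 3.15 bits below nominal.

3.15 bits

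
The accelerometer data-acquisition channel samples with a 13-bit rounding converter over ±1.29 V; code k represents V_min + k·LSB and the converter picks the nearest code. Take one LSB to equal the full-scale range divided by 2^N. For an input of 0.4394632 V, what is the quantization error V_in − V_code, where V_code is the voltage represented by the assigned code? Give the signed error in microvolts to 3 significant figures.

Range = 1.29 − (-1.29) = 2.58 V. LSB = 2.58 V / 2^13 ≈ 314.9 µV.
Position in LSBs: (0.4394632 − (-1.29)) × 8192/2.58 = 5491.3808; rounding gives k = 5491.
Reconstructed level: -1.29 + 5491 × 2.58/8192 V = 0.4393432617 V.
V_in − V_code = 0.4394632 − (0.4393432617) = +120 µV.

+120 µV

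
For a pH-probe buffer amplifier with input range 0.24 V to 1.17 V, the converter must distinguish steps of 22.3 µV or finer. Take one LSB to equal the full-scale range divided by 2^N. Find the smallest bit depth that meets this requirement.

16 bits

Span: 1.17 V − (0.24 V) = 0.93 V.
Levels needed ≥ 0.93/22.3 µV = 41700. 2^16 = 65536 suffices, so N_min = 16.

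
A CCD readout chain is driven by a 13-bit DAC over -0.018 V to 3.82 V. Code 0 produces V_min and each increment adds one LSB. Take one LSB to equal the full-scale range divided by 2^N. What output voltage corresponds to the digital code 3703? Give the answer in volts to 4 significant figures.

1.717 V

Range = 3.82 − (-0.018) = 3.838 V. LSB = 3.838 V / 2^13.
Output = V_min + (3703/8192) × range = -0.018 + 0.452026 × 3.838 V
      = -0.018 V + 1.73488 V = 1.71688 V.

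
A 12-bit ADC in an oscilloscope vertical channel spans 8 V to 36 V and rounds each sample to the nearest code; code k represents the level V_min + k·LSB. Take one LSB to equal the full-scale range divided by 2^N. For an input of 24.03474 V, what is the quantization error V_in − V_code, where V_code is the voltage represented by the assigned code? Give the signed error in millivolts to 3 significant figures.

−2.37 mV

The full-scale span is 36 − (8) = 28 V. LSB = 28 V / 2^12 ≈ 6.836 mV.
(24.03474 − (8)) / LSB = 16.03474 × 4096/28 = 2345.6534. Nearest integer: k = 2346.
Reconstructed level: 8 + 2346 × 28/4096 V = 24.03710938 V.
e = 24.03474 − (24.03710938) = −2.37 mV.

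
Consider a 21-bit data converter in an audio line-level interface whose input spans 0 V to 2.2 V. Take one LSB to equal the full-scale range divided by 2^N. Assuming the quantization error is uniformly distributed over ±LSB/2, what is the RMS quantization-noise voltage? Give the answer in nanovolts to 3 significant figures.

303 nV

V_FS = 2.2 V.
Step size = 2.2/2097152 V = 1.0490 µV.
RMS of a uniform error over width LSB is LSB/√12 = 303 nV.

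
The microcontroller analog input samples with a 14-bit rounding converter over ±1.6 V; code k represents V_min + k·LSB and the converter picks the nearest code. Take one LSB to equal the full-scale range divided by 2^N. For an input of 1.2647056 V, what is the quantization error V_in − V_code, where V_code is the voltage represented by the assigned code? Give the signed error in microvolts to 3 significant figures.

The full-scale span is 1.6 − (-1.6) = 3.2 V. LSB = 3.2 V / 2^14 ≈ 195.3 µV.
(1.2647056 − (-1.6)) / LSB = 2.8647056 × 16384/3.2 = 14667.2927. Nearest integer: k = 14667.
Reconstructed level: -1.6 + 14667 × 3.2/16384 V = 1.2646484375 V.
e = 1.2647056 − (1.2646484375) = +57.2 µV.

+57.2 µV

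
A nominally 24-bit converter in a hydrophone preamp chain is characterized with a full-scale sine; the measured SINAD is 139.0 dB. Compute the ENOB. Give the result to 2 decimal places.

22.80 bits

(139.0 − 1.76) / 6.02 = 137.24/6.02 = 22.7973 effective bits.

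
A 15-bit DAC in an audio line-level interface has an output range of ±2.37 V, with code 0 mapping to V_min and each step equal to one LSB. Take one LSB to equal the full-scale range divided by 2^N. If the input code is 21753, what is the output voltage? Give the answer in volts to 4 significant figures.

0.7766 V

Full-scale range = 2.37 V − (-2.37 V) = 4.74 V. LSB = 4.74 V / 2^15.
V_out = -2.37 + 21753 × (4.74/32768) V
      = -2.37 V + 3.14664 V = 0.776644 V.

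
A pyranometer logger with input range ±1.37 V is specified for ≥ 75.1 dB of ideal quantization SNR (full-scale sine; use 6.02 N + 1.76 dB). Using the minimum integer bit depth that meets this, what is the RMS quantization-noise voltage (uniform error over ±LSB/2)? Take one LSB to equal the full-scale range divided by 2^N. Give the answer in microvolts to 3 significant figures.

96.6 µV

Range = 1.37 − (-1.37) = 2.74 V.
N ≥ (75.1 − 1.76)/6.02 = 12.183 → N_min = 13.
LSB = 2.74 V / 2^13 = 334.47 µV.
σ_q = LSB/√12 = 334.47 µV/3.4641 = 96.6 µV.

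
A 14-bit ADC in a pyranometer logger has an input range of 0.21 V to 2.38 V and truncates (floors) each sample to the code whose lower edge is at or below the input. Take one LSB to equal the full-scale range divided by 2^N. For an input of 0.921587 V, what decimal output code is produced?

Full-scale range = 2.38 V − (0.21 V) = 2.17 V. LSB = 2.17 V / 2^14 ≈ 132.4 µV.
code = ⌊(V_in − V_min)/LSB⌋ = ⌊(V_in − V_min) × 2^14 / range⌋
     = ⌊(0.921587 − (0.21)) × 16384 / 2.17⌋ = ⌊0.711587 × 16384/2.17⌋
     = ⌊5372.646⌋ = 5372.

5372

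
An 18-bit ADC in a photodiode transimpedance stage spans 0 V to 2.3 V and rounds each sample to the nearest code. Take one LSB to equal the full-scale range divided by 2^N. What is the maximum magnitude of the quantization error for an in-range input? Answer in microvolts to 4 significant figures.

4.387 µV

Span = 2.3 V.
Step size = 2.3/262144 V = 8.77380 µV.
Worst-case error for round-to-nearest is half an LSB: 4.387 µV.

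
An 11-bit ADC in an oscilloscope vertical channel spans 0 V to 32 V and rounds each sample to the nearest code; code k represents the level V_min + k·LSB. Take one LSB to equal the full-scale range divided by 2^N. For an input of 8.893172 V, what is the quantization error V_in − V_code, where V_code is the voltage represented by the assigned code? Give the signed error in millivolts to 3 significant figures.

+2.55 mV

Span = 32 V. LSB = 32 V / 2^11 ≈ 15.63 mV.
Position in LSBs: (8.893172 − (0)) × 2048/32 = 569.1630; rounding gives k = 569.
V_code = 0 + (569/2048) × 32 = 8.890625000 V.
V_in − V_code = 8.893172 − (8.890625000) = +2.55 mV.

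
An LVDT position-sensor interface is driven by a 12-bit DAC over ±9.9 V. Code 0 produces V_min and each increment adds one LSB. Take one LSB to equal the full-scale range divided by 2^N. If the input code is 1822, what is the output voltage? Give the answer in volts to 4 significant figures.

-1.092 V

Full-scale range = 9.9 V − (-9.9 V) = 19.8 V. LSB = 19.8 V / 2^12.
V_out = -9.9 + 1822 × (19.8/4096) V
      = -9.9 + 8.80752 = -1.09248 V.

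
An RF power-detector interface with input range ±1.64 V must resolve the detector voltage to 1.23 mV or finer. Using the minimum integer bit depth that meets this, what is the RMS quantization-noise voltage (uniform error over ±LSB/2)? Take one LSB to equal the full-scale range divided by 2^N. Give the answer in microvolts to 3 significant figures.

The full-scale span is 1.64 − (-1.64) = 3.28 V.
Required number of levels: 3.28/1.23 mV = 2666.7; smallest N with 2^N ≥ that is 12.
Step size = 3.28/4096 V = 0.80078 mV.
σ_q = LSB/√12 = 0.80078 mV/3.4641 = 231 µV.

231 µV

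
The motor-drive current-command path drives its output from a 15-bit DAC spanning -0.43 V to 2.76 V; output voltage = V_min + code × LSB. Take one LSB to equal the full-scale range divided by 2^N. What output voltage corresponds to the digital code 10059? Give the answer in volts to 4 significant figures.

0.5493 V

Full-scale range = 2.76 V − (-0.43 V) = 3.19 V. LSB = 3.19 V / 2^15.
V_out = V_min + code × LSB = -0.43 V + 10059 × 3.19 V / 32768
      = -0.43 + 0.979254 = 0.549254 V.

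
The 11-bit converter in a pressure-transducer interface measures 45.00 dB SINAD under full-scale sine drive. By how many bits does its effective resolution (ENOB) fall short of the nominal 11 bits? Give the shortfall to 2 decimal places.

3.82 bits

ENOB = (SINAD − 1.76)/6.02 = (45.00 − 1.76)/6.02 = 7.1827 bits.
11 − 7.1827 = 3.82 bits below nominal.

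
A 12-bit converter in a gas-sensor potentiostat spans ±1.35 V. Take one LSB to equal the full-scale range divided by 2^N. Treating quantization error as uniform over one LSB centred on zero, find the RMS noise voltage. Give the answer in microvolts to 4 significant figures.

190.3 µV

Range = 1.35 − (-1.35) = 2.7 V.
One LSB is 2.7 V / 4096 = 0.659180 mV.
RMS of a uniform error over width LSB is LSB/√12 = 190.3 µV.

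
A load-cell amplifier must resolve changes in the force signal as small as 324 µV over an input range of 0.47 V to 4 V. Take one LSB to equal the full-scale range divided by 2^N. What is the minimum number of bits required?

The full-scale span is 4 − (0.47) = 3.53 V.
Need 2^N ≥ 3.53 V / 324 µV = 10900 → N_min = 14.

14 bits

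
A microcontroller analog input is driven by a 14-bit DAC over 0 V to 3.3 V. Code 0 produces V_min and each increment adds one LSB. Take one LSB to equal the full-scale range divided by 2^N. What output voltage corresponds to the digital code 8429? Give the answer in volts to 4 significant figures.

1.698 V

Full-scale range = 3.3 V. LSB = 3.3 V / 2^14.
V_out = 0 + 8429 × (3.3/16384) V
      = 0 V + 1.69774 V = 1.69774 V.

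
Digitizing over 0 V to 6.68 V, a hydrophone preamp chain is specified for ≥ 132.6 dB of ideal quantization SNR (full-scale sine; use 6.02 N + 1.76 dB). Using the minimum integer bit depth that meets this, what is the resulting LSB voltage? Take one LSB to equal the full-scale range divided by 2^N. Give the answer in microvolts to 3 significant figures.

Span = 6.68 V.
Solving 6.02 N ≥ 132.6 − 1.76: N ≥ 21.734. Round up → N = 22.
LSB = 6.68 V ÷ 2^22 = 6.68/4194304 V = 1.59 µV.

1.59 µV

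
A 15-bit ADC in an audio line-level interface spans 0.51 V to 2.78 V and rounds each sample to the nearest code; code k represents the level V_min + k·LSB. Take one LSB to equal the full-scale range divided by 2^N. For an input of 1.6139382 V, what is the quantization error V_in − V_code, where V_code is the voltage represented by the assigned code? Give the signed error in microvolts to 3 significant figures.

−26.6 µV

Span: 2.78 V − (0.51 V) = 2.27 V. LSB = 2.27 V / 2^15 ≈ 69.27 µV.
(V_in − V_min)/LSB = (1.6139382 − (0.51)) × 32768/2.27 = 15935.6154 → nearest code k = 15936.
Reconstructed level: 0.51 + 15936 × 2.27/32768 V = 1.6139648438 V.
e = 1.6139382 − (1.6139648438) = −26.6 µV.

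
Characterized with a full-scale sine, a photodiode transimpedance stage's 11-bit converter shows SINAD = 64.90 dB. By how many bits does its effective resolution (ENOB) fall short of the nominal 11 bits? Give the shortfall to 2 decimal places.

ENOB = (SINAD − 1.76)/6.02 = (64.90 − 1.76)/6.02 = 10.4884 bits.
11 − 10.4884 = 0.51 bits below nominal.

0.51 bits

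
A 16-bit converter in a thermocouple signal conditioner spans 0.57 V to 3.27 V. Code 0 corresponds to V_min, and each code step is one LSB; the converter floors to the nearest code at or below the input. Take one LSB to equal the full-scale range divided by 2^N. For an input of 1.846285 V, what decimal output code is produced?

30978

Range = 3.27 − (0.57) = 2.7 V. LSB = 2.7 V / 2^16 ≈ 41.20 µV.
(V_in − V_min) × 2^16/range = (1.846285 − (0.57)) × 65536/2.7 = 30978.746.
Floor → code = 30978.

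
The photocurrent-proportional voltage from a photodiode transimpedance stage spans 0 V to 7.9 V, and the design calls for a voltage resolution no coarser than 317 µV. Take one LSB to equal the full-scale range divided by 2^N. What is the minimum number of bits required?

15 bits

Full-scale range = 7.9 V.
Levels needed ≥ 7.9/317 µV = 24920. 2^15 = 32768 suffices, so N_min = 15.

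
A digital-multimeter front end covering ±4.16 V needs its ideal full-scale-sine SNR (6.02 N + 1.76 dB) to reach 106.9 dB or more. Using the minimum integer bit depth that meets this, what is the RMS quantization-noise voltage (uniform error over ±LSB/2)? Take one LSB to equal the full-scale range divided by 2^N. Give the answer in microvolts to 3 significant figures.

Span: 4.16 V − (-4.16 V) = 8.32 V.
Required N = ⌈(106.9 − 1.76)/6.02⌉ = ⌈17.465⌉ = 18.
LSB = 8.32 V / 2^18 = 31.738 µV.
V_rms = LSB/√12 = 9.16 µV.

9.16 µV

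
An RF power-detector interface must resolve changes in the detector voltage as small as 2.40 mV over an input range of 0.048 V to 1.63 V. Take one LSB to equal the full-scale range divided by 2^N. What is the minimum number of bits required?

10 bits

Full-scale range = 1.63 V − (0.048 V) = 1.582 V.
1.582 V / 2.40 mV = 659.2. Since 2^9 = 512 and 2^10 = 1024, N = 10.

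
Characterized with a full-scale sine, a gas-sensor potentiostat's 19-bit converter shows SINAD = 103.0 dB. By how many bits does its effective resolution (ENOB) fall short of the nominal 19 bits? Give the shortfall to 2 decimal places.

2.18 bits

Effective bits = (103.0 − 1.76)/6.02 = 16.8173.
Lost resolution: 19 − 16.8173 = 2.1827 bits.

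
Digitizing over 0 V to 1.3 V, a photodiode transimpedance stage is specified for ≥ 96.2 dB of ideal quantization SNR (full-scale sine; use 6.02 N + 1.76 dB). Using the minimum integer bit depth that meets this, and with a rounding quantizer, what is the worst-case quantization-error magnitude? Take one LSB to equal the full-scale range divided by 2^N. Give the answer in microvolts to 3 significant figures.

Span = 1.3 V.
Solving 6.02 N ≥ 96.2 − 1.76: N ≥ 15.688. Round up → N = 16.
LSB = 1.3 V / 2^16 = 19.836 µV.
Half an LSB is 9.92 µV.

9.92 µV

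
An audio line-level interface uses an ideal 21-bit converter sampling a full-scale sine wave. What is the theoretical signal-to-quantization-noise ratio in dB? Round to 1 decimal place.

Ideal quantization SNR: 6.02 × 21 + 1.76 dB = 128.2 dB.

128.2 dB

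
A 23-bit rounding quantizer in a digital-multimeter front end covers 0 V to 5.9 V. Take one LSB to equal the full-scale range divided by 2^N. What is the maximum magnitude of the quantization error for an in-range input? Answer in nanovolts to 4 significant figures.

351.7 nV

Full-scale range = 5.9 V.
LSB = 5.9 V ÷ 2^23 = 5.9/8388608 V = 0.703335 µV.
|e|_max = LSB/2 = 351.7 nV.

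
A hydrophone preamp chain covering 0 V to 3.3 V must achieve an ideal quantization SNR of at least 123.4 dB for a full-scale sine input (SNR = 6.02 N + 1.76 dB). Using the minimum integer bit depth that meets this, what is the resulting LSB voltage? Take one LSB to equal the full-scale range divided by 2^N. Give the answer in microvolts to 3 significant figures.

1.57 µV

Full-scale range = 3.3 V.
Solving 6.02 N ≥ 123.4 − 1.76: N ≥ 20.206. Round up → N = 21.
LSB = 3.3 V ÷ 2^21 = 3.3/2097152 V = 1.57 µV.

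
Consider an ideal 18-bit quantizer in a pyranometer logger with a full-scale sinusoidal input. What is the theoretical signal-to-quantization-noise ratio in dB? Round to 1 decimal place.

110.1 dB

Ideal quantization SNR: 6.02 × 18 + 1.76 dB = 110.1 dB.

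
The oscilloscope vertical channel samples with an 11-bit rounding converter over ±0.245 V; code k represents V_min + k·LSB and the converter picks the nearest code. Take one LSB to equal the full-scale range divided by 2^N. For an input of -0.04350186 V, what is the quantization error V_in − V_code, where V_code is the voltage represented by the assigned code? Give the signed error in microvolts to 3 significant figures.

+43.1 µV

The full-scale span is 0.245 − (-0.245) = 0.49 V. LSB = 0.49 V / 2^11 ≈ 239.3 µV.
(V_in − V_min)/LSB = (-0.04350186 − (-0.245)) × 2048/0.49 = 842.1800 → nearest code k = 842.
Reconstructed level: -0.245 + 842 × 0.49/2048 V = -0.04354492188 V.
Error = V_in − V_code = -0.04350186 − (-0.04354492188) = +43.1 µV.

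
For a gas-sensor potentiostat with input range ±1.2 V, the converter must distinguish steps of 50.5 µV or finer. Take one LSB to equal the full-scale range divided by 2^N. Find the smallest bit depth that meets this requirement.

Full-scale range = 1.2 V − (-1.2 V) = 2.4 V.
2.4 V / 50.5 µV = 47520. Since 2^15 = 32768 and 2^16 = 65536, N = 16.

16 bits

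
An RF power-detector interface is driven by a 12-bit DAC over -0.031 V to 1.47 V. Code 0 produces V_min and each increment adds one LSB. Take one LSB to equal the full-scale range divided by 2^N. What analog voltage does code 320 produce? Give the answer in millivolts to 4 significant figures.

Full-scale range = 1.47 V − (-0.031 V) = 1.501 V. LSB = 1.501 V / 2^12.
V_out = V_min + code × LSB = -0.031 V + 320 × 1.501 V / 4096
      = -0.031 + 0.117266 = 0.0862656 V.

86.27 mV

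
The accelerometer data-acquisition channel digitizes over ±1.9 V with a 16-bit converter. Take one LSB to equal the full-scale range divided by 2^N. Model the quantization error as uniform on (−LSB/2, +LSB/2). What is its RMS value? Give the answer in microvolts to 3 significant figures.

16.7 µV

Range = 1.9 − (-1.9) = 3.8 V.
One LSB is 3.8 V / 65536 = 57.983 µV.
RMS of a uniform error over width LSB is LSB/√12 = 16.7 µV.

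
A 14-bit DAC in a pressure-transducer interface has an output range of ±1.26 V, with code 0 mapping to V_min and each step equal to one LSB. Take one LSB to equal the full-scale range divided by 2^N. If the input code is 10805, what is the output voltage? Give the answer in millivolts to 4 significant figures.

401.9 mV

Range = 1.26 − (-1.26) = 2.52 V. LSB = 2.52 V / 2^14.
V_out = -1.26 + 10805 × (2.52/16384) V
      = -1.26 + 1.66190 = 0.401902 V.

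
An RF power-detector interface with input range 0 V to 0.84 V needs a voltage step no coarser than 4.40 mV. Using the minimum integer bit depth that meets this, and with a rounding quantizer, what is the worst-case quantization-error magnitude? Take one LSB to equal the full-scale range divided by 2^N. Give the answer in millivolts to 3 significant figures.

V_FS = 0.84 V.
Need 2^N ≥ 0.84 V / 4.40 mV = 190.9 → N_min = 8.
Step size = 0.84/256 V = 3.2813 mV.
Max error for round-to-nearest is LSB/2 = 1.64 mV.

1.64 mV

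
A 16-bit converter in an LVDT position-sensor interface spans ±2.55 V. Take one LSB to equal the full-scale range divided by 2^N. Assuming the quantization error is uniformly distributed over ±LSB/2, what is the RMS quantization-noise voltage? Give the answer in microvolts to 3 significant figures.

The full-scale span is 2.55 − (-2.55) = 5.1 V.
LSB = 5.1 V ÷ 2^16 = 5.1/65536 V = 77.820 µV.
For a uniform distribution on [−LSB/2, +LSB/2], V_rms = LSB/√12 = 77.820 µV/3.4641 = 22.5 µV.

22.5 µV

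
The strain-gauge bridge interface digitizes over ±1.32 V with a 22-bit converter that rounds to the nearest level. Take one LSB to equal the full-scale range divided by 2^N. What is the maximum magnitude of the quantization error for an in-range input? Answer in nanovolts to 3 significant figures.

Full-scale range = 1.32 V − (-1.32 V) = 2.64 V.
Step size = 2.64/4194304 V = 0.62943 µV.
A rounding quantizer has |error| ≤ LSB/2 = 315 nV.

315 nV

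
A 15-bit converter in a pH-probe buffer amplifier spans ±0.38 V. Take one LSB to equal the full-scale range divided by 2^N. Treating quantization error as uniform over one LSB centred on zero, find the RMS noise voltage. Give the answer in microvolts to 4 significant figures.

6.695 µV

Full-scale range = 0.38 V − (-0.38 V) = 0.76 V.
LSB = 0.76 V / 2^15 = 23.1934 µV.
For a uniform distribution on [−LSB/2, +LSB/2], V_rms = LSB/√12 = 23.1934 µV/3.4641 = 6.695 µV.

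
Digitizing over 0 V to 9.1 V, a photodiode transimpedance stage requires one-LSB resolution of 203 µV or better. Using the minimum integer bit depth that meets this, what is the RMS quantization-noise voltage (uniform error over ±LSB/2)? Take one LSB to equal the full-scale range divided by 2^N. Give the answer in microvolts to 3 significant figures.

Range is 9.1 V.
Required number of levels: 9.1/203 µV = 44828; smallest N with 2^N ≥ that is 16.
One LSB is 9.1 V / 65536 = 138.85 µV.
σ_q = LSB/√12 = 138.85 µV/3.4641 = 40.1 µV.

40.1 µV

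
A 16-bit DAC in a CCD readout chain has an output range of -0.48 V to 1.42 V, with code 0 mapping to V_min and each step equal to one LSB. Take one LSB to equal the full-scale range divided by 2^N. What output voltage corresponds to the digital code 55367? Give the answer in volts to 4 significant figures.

1.125 V

Full-scale range = 1.42 V − (-0.48 V) = 1.9 V. LSB = 1.9 V / 2^16.
V_out = V_min + code × LSB = -0.48 V + 55367 × 1.9 V / 65536
      = -0.48 V + 1.60518 V = 1.12518 V.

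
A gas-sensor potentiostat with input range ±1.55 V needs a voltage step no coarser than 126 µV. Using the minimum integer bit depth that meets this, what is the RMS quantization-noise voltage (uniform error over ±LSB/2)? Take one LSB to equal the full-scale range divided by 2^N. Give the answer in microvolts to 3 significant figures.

Range = 1.55 − (-1.55) = 3.1 V.
Levels needed ≥ 3.1/126 µV = 24600. 2^15 = 32768 suffices, so N_min = 15.
One LSB is 3.1 V / 32768 = 94.604 µV.
V_rms = LSB/√12 = 27.3 µV.

27.3 µV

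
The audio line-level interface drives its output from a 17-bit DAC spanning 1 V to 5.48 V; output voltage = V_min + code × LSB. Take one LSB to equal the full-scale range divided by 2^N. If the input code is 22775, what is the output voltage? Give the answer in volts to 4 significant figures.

The full-scale span is 5.48 − (1) = 4.48 V. LSB = 4.48 V / 2^17.
V_out = V_min + code × LSB = 1 V + 22775 × 4.48 V / 131072
      = 1 V + 0.778442 V = 1.77844 V.

1.778 V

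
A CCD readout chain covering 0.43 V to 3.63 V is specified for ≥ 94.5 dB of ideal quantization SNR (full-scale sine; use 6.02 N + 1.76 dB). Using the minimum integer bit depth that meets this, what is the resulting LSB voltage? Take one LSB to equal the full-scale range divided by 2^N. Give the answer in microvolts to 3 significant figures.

48.8 µV

Span: 3.63 V − (0.43 V) = 3.2 V.
Required N = ⌈(94.5 − 1.76)/6.02⌉ = ⌈15.405⌉ = 16.
One LSB is 3.2 V / 65536 = 48.8 µV.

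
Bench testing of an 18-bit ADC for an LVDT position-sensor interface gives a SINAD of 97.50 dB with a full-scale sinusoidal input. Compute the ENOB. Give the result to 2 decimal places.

ENOB = (SINAD − 1.76) / 6.02 = (97.50 − 1.76) / 6.02 = 95.74 / 6.02 = 15.9037.

15.90 bits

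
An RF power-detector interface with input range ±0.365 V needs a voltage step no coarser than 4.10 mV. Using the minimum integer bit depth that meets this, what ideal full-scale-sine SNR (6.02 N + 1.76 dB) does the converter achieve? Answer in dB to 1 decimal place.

The full-scale span is 0.365 − (-0.365) = 0.73 V.
Required number of levels: 0.73/4.10 mV = 178.05; smallest N with 2^N ≥ that is 8.
Ideal SNR at N = 8: 6.02·8 + 1.76 = 49.9 dB.

49.9 dB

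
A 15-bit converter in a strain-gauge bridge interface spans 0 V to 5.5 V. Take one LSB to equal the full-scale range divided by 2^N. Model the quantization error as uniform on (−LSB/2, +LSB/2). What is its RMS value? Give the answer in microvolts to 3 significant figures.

V_FS = 5.5 V.
Step size = 5.5/32768 V = 167.85 µV.
For a uniform distribution on [−LSB/2, +LSB/2], V_rms = LSB/√12 = 167.85 µV/3.4641 = 48.5 µV.

48.5 µV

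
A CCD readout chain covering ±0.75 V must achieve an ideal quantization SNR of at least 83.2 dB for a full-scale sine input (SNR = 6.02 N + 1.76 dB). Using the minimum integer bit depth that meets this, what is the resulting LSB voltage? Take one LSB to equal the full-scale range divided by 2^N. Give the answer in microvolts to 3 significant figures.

91.6 µV

The full-scale span is 0.75 − (-0.75) = 1.5 V.
6.02 N + 1.76 ≥ 83.2 gives N ≥ 13.528, so the minimum integer is 14.
LSB = 1.5 V ÷ 2^14 = 1.5/16384 V = 91.6 µV.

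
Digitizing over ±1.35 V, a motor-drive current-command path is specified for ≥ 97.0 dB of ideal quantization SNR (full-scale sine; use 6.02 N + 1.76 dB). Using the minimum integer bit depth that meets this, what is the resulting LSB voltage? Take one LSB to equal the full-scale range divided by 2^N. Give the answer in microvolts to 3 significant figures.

Range = 1.35 − (-1.35) = 2.7 V.
Required N = ⌈(97.0 − 1.76)/6.02⌉ = ⌈15.821⌉ = 16.
LSB = 2.7 V ÷ 2^16 = 2.7/65536 V = 41.2 µV.

41.2 µV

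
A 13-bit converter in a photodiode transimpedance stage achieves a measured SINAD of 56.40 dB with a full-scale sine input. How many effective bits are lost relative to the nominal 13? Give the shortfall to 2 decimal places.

ENOB = (SINAD − 1.76)/6.02 = (56.40 − 1.76)/6.02 = 9.0764 bits.
Shortfall = 13 − 9.0764 = 3.9236 bits.

3.92 bits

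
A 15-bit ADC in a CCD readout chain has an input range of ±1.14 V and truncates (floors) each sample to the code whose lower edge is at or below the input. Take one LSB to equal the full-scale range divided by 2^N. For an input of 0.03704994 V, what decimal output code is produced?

Span: 1.14 V − (-1.14 V) = 2.28 V. LSB = 2.28 V / 2^15 ≈ 69.58 µV.
code = ⌊(V_in − V_min)/LSB⌋ = ⌊(V_in − V_min) × 2^15 / range⌋
     = ⌊(0.03704994 − (-1.14)) × 32768 / 2.28⌋ = ⌊1.17704994 × 32768/2.28⌋
     = ⌊16916.479⌋ = 16916.

16916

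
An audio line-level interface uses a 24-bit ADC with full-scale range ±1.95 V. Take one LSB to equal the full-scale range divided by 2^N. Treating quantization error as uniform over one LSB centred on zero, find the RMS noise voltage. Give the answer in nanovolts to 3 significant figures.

The full-scale span is 1.95 − (-1.95) = 3.9 V.
LSB = 3.9 V ÷ 2^24 = 3.9/16777216 V = 232.46 nV.
RMS of a uniform error over width LSB is LSB/√12 = 67.1 nV.

67.1 nV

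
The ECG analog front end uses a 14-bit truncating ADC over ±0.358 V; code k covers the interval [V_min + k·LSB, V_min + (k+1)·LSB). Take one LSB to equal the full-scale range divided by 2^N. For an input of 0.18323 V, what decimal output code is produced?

12384

Full-scale range = 0.358 V − (-0.358 V) = 0.716 V. LSB = 0.716 V / 2^14 ≈ 43.70 µV.
code = ⌊(V_in − V_min)/LSB⌋ = ⌊(V_in − V_min) × 2^14 / range⌋
     = ⌊(0.18323 − (-0.358)) × 16384 / 0.716⌋ = ⌊0.54123 × 16384/0.716⌋
     = ⌊12384.794⌋ = 12384.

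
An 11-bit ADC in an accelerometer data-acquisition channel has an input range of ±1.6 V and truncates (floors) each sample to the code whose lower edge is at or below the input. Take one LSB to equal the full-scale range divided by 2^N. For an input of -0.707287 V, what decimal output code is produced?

571

Full-scale range = 1.6 V − (-1.6 V) = 3.2 V. LSB = 3.2 V / 2^11 ≈ 1.562 mV.
V_in − V_min = -0.707287 − (-1.6) = 0.892713 V.
Divide by LSB: 0.892713 × 2048/3.2 = 571.3363.
Truncating gives code 571.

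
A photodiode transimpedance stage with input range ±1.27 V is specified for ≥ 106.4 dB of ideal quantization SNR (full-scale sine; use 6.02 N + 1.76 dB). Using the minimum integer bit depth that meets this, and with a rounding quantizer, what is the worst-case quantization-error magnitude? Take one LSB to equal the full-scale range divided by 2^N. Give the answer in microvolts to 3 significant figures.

Full-scale range = 1.27 V − (-1.27 V) = 2.54 V.
Solving 6.02 N ≥ 106.4 − 1.76: N ≥ 17.382. Round up → N = 18.
Step size = 2.54/262144 V = 9.6893 µV.
Max error for round-to-nearest is LSB/2 = 4.84 µV.

4.84 µV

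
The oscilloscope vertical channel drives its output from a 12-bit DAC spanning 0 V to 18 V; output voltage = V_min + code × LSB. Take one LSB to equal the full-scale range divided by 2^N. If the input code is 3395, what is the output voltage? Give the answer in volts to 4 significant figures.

14.92 V

Full-scale range = 18 V. LSB = 18 V / 2^12.
V_out = V_min + code × LSB = 0 V + 3395 × 18 V / 4096
      = 0 + 14.9194 = 14.9194 V.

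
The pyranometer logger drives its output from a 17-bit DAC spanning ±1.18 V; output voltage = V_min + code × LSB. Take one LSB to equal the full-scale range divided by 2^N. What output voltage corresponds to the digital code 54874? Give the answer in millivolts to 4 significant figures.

Span: 1.18 V − (-1.18 V) = 2.36 V. LSB = 2.36 V / 2^17.
V_out = V_min + code × LSB = -1.18 V + 54874 × 2.36 V / 131072
      = -1.18 + 0.988027 = -0.191973 V.

-192.0 mV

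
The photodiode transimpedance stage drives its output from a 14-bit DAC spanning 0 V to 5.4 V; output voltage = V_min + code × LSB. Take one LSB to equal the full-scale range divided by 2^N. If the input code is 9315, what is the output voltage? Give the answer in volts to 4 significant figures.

3.070 V

Span = 5.4 V. LSB = 5.4 V / 2^14.
V_out = V_min + code × LSB = 0 V + 9315 × 5.4 V / 16384
      = 0 V + 3.07013 V = 3.07013 V.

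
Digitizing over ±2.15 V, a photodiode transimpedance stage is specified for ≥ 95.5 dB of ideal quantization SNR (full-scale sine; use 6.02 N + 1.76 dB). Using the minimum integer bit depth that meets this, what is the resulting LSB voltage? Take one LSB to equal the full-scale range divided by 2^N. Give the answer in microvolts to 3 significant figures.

65.6 µV

Range = 2.15 − (-2.15) = 4.3 V.
Required N = ⌈(95.5 − 1.76)/6.02⌉ = ⌈15.571⌉ = 16.
One LSB is 4.3 V / 65536 = 65.6 µV.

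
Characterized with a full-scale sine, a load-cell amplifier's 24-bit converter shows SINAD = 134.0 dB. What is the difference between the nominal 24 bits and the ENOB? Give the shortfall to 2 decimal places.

N_eff = (134.0 − 1.76)/6.02 = 21.9668 bits.
Shortfall = 24 − 21.9668 = 2.0332 bits.

2.03 bits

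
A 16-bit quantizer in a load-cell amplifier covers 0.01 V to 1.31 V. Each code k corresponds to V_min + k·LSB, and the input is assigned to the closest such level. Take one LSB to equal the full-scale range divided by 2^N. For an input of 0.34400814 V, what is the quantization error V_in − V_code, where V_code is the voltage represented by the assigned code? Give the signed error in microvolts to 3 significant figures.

Range = 1.31 − (0.01) = 1.3 V. LSB = 1.3 V / 2^16 ≈ 19.84 µV.
Position in LSBs: (0.34400814 − (0.01)) × 65536/1.3 = 16838.1211; rounding gives k = 16838.
V_code = V_min + k × range/2^16 = 0.01 + 16838 × 1.3/65536 = 0.34400573730 V.
Error = V_in − V_code = 0.34400814 − (0.34400573730) = +2.40 µV.

+2.40 µV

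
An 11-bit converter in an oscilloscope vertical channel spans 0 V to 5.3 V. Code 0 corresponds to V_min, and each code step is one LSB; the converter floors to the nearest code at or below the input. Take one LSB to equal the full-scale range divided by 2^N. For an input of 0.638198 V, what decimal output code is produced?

246

Span = 5.3 V. LSB = 5.3 V / 2^11 ≈ 2.588 mV.
(V_in − V_min) × 2^11/range = (0.638198 − (0)) × 2048/5.3 = 246.609.
Floor → code = 246.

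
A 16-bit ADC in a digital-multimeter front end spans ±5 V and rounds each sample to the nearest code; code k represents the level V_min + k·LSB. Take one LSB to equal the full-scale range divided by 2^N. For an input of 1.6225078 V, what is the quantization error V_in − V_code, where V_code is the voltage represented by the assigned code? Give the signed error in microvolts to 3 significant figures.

+40.8 µV

Full-scale range = 5 V − (-5 V) = 10 V. LSB = 10 V / 2^16 ≈ 152.6 µV.
Position in LSBs: (1.6225078 − (-5)) × 65536/10 = 43401.2671; rounding gives k = 43401.
V_code = V_min + k × range/2^16 = -5 + 43401 × 10/65536 = 1.6224670410 V.
e = 1.6225078 − (1.6224670410) = +40.8 µV.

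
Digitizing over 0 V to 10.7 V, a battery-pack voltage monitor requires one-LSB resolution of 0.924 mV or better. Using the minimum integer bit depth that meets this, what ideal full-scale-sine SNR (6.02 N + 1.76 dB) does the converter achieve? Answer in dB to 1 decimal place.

Full-scale range = 10.7 V.
Required number of levels: 10.7/0.924 mV = 11580; smallest N with 2^N ≥ that is 14.
Ideal SNR at N = 14: 6.02·14 + 1.76 = 86.0 dB.

86.0 dB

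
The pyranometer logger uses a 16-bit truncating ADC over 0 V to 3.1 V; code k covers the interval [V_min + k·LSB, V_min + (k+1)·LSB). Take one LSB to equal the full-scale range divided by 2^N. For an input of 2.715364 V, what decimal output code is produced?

57404

Full-scale range = 3.1 V. LSB = 3.1 V / 2^16 ≈ 47.30 µV.
V_in − V_min = 2.715364 − (0) = 2.715364 V.
Divide by LSB: 2.715364 × 65536/3.1 = 57404.5468.
Truncating gives code 57404.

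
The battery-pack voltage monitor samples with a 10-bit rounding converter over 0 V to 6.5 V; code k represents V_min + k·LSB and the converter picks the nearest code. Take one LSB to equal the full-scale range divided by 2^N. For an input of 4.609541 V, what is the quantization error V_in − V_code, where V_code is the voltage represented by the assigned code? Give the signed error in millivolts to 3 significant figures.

Range is 6.5 V. LSB = 6.5 V / 2^10 ≈ 6.348 mV.
(4.609541 − (0)) / LSB = 4.609541 × 1024/6.5 = 726.1800. Nearest integer: k = 726.
V_code = 0 + (726/1024) × 6.5 = 4.608398438 V.
Error = V_in − V_code = 4.609541 − (4.608398438) = +1.14 mV.

+1.14 mV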